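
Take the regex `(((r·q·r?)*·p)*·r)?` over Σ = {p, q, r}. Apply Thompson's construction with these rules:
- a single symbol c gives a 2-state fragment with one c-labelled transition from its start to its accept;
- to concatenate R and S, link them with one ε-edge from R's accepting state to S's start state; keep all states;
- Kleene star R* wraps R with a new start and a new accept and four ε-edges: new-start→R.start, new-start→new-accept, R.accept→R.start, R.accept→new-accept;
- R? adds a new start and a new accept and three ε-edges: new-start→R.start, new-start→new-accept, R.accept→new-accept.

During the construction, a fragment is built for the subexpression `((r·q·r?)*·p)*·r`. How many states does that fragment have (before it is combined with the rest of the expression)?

16

Fragment for `((r·q·r?)*·p)*·r`:
Each of the 5 symbol leaves contributes a 2-state fragment.
  r? : 4 states
  r·q·r? : 8 states
  (r·q·r?)* : 10 states
  (r·q·r?)*·p : 12 states
  ((r·q·r?)*·p)* : 14 states
  ((r·q·r?)*·p)*·r : 16 states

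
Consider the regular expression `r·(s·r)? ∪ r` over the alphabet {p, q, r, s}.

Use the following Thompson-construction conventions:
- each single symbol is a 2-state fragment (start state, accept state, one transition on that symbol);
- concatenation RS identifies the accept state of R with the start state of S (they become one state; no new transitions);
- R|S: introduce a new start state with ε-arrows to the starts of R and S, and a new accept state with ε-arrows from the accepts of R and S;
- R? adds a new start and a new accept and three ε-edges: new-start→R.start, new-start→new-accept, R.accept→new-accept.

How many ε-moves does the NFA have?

Bottom-up over the parse tree:
Each of the 4 symbol leaves contributes 0 ε-transitions.
  s·r — 0 ε-transitions
  (s·r)? — 3 ε-transitions
  r·(s·r)? — 3 ε-transitions
  r·(s·r)? ∪ r — 7 ε-transitions

7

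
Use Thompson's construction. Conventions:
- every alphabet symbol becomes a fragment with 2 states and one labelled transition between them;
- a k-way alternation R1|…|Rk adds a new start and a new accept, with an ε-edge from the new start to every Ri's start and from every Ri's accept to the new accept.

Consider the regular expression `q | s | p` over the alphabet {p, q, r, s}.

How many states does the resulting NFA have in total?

8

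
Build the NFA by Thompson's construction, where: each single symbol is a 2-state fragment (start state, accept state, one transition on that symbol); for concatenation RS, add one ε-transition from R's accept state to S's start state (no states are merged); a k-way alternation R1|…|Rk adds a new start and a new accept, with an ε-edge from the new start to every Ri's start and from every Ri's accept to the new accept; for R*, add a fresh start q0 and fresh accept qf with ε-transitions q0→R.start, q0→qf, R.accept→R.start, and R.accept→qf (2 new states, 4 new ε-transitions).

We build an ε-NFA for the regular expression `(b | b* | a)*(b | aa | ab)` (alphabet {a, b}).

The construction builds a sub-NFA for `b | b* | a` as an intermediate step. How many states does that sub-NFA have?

10

Fragment for `b | b* | a`:
Each of the 3 symbol leaves contributes a 2-state fragment.
  b* — 4 states
  b | b* | a — 10 states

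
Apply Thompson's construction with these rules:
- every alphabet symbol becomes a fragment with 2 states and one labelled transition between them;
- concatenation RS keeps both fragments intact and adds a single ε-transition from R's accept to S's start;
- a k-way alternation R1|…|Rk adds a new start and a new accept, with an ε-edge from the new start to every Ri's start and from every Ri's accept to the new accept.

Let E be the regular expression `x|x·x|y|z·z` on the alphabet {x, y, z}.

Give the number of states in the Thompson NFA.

14

Recursing over subexpressions:
Each of the 6 symbol leaves contributes a 2-state fragment.
  x·x → 4 states
  z·z → 4 states
  x|x·x|y|z·z → 14 states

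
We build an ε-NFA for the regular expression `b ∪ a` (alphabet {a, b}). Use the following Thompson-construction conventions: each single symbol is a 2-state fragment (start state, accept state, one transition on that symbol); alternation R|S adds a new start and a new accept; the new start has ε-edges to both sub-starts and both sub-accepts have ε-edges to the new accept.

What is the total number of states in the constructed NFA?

Per subexpression:
Each of the 2 symbol leaves contributes a 2-state fragment.
  b ∪ a : 6 states

6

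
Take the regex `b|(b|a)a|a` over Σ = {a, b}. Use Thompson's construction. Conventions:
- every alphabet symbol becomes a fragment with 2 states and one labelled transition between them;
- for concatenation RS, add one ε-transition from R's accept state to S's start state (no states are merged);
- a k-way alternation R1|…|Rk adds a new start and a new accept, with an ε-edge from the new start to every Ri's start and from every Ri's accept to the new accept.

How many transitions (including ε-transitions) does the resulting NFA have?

By structural recursion:
Each of the 5 symbol leaves contributes 1 transition (1 symbol, 0 ε).
  b|a → 6 transitions (2 symbol, 4 ε)
  (b|a)a → 8 transitions (3 symbol, 5 ε)
  b|(b|a)a|a → 16 transitions (5 symbol, 11 ε)

16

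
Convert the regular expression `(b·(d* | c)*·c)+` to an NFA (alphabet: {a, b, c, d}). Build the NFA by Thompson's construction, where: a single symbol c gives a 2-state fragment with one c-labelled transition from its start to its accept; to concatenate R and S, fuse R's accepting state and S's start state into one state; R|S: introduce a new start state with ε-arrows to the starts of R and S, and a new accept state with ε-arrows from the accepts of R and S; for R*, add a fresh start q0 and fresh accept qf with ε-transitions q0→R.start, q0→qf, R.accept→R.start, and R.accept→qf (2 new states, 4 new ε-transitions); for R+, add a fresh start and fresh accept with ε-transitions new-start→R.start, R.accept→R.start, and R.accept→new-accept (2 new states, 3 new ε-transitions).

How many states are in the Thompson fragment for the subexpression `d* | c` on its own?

Fragment for `d* | c`:
Each of the 2 symbol leaves contributes a 2-state fragment.
  d* : 4 states
  d* | c : 8 states

8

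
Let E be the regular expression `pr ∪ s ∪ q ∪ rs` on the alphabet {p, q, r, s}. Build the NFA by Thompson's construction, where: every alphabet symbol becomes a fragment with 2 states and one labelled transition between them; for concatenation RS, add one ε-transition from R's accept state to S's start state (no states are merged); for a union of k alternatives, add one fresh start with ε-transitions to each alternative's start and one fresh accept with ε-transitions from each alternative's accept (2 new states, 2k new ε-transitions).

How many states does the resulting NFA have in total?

Recursing over subexpressions:
Each of the 6 symbol leaves contributes a 2-state fragment.
  pr : 4 states
  rs : 4 states
  pr ∪ s ∪ q ∪ rs : 14 states

14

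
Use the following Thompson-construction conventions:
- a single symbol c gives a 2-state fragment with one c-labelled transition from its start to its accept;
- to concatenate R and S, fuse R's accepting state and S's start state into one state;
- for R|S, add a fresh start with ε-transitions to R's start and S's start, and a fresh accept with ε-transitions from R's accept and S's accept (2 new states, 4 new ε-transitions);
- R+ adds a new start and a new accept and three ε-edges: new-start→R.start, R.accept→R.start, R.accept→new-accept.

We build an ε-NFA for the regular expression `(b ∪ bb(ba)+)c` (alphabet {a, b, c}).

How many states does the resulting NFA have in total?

12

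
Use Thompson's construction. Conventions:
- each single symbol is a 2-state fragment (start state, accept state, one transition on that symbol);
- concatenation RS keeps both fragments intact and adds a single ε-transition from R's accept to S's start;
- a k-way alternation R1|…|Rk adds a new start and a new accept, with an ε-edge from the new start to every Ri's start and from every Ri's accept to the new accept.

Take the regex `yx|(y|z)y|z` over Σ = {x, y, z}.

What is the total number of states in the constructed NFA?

16

By structural recursion:
Each of the 6 symbol leaves contributes a 2-state fragment.
  yx : 4 states
  y|z : 6 states
  (y|z)y : 8 states
  yx|(y|z)y|z : 16 states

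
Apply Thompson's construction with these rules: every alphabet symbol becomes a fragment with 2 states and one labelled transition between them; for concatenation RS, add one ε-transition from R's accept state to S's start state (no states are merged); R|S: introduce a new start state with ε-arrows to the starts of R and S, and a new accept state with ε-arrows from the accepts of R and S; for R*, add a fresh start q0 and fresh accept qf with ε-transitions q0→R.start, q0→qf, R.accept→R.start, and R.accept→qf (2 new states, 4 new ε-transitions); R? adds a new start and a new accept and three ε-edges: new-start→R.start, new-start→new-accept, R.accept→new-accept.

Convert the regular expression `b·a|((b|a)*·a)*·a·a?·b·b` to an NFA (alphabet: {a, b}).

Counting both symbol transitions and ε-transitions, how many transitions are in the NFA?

34

By structural recursion:
Each of the 9 symbol leaves contributes 1 transition (1 symbol, 0 ε).
  b·a : 3 transitions (2 symbol, 1 ε)
  b|a : 6 transitions (2 symbol, 4 ε)
  (b|a)* : 10 transitions (2 symbol, 8 ε)
  (b|a)*·a : 12 transitions (3 symbol, 9 ε)
  ((b|a)*·a)* : 16 transitions (3 symbol, 13 ε)
  a? : 4 transitions (1 symbol, 3 ε)
  ((b|a)*·a)*·a·a?·b·b : 27 transitions (7 symbol, 20 ε)
  b·a|((b|a)*·a)*·a·a?·b·b : 34 transitions (9 symbol, 25 ε)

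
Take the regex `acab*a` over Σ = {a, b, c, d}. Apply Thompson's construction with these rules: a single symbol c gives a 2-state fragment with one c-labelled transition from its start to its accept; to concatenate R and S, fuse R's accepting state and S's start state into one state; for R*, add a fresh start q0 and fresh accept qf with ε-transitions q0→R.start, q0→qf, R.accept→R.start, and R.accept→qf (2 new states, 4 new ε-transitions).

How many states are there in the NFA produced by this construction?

8

Bottom-up over the parse tree:
Each of the 5 symbol leaves contributes a 2-state fragment.
  b* = 4 states
  acab*a = 8 states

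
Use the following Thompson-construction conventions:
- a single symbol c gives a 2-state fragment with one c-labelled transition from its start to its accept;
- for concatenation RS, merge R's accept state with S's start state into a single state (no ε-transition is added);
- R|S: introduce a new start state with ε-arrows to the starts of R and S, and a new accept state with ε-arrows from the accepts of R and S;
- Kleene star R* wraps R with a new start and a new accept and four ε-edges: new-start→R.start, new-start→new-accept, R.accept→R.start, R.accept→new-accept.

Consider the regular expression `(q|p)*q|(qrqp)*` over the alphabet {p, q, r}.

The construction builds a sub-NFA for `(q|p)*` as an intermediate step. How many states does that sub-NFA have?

Fragment for `(q|p)*`:
Each of the 2 symbol leaves contributes a 2-state fragment.
  q|p : 6 states
  (q|p)* : 8 states

8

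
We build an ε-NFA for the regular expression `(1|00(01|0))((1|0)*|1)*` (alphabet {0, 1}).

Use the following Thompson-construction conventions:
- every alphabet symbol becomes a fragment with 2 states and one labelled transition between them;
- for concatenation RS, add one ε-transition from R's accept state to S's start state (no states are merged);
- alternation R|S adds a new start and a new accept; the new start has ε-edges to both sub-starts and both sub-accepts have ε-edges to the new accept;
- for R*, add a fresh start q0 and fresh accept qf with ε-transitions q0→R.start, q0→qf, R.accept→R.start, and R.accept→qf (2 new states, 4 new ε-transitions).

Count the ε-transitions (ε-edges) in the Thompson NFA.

Building bottom-up:
Each of the 9 symbol leaves contributes 0 ε-transitions.
  01 = 1 ε-transition
  01|0 = 5 ε-transitions
  00(01|0) = 7 ε-transitions
  1|00(01|0) = 11 ε-transitions
  1|0 = 4 ε-transitions
  (1|0)* = 8 ε-transitions
  (1|0)*|1 = 12 ε-transitions
  ((1|0)*|1)* = 16 ε-transitions
  (1|00(01|0))((1|0)*|1)* = 28 ε-transitions

28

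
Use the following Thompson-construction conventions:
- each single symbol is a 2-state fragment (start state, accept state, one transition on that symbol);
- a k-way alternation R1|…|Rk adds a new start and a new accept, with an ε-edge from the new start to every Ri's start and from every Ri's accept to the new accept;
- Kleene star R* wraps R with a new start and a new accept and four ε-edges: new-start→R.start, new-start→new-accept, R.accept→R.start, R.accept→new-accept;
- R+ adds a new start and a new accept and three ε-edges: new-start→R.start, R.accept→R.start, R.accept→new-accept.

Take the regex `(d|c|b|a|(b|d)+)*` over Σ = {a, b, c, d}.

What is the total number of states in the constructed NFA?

Building bottom-up:
Each of the 6 symbol leaves contributes a 2-state fragment.
  b|d = 6 states
  (b|d)+ = 8 states
  d|c|b|a|(b|d)+ = 18 states
  (d|c|b|a|(b|d)+)* = 20 states

20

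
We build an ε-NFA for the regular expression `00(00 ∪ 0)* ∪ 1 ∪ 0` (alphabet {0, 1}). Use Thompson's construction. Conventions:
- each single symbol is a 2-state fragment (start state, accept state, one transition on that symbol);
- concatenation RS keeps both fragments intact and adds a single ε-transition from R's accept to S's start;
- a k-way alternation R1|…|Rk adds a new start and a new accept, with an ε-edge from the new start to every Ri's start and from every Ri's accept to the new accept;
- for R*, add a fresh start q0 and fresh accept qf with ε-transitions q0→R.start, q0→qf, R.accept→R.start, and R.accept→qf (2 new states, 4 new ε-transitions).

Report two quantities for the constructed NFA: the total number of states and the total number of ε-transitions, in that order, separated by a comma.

20, 17

By structural recursion:
Each of the 7 symbol leaves contributes 2 states and 0 ε-transitions.
  00 → 4 states, 1 ε-transition
  00 ∪ 0 → 8 states, 5 ε-transitions
  (00 ∪ 0)* → 10 states, 9 ε-transitions
  00(00 ∪ 0)* → 14 states, 11 ε-transitions
  00(00 ∪ 0)* ∪ 1 ∪ 0 → 20 states, 17 ε-transitions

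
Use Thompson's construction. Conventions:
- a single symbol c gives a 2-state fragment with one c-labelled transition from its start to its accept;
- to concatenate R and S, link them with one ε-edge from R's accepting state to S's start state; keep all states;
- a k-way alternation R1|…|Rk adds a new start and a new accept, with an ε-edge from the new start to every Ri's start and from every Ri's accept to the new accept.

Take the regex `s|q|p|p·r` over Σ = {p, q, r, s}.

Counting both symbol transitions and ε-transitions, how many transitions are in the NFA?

Per subexpression:
Each of the 5 symbol leaves contributes 1 transition (1 symbol, 0 ε).
  p·r — 3 transitions (2 symbol, 1 ε)
  s|q|p|p·r — 14 transitions (5 symbol, 9 ε)

14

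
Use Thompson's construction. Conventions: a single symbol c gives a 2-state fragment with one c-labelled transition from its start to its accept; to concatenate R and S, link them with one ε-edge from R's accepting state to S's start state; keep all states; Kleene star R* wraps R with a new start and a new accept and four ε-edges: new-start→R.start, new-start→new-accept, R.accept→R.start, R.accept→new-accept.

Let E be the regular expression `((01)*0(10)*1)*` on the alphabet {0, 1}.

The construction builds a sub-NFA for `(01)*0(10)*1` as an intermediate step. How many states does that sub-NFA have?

Fragment for `(01)*0(10)*1`:
Each of the 6 symbol leaves contributes a 2-state fragment.
  01 : 4 states
  (01)* : 6 states
  10 : 4 states
  (10)* : 6 states
  (01)*0(10)*1 : 16 states

16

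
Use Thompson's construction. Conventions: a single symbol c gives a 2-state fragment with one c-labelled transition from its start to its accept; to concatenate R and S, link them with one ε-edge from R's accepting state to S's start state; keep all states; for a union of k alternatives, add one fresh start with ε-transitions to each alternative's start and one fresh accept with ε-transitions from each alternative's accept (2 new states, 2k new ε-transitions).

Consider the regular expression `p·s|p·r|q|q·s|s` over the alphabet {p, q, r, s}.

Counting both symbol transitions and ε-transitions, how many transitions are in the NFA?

Building bottom-up:
Each of the 8 symbol leaves contributes 1 transition (1 symbol, 0 ε).
  p·s → 3 transitions (2 symbol, 1 ε)
  p·r → 3 transitions (2 symbol, 1 ε)
  q·s → 3 transitions (2 symbol, 1 ε)
  p·s|p·r|q|q·s|s → 21 transitions (8 symbol, 13 ε)

21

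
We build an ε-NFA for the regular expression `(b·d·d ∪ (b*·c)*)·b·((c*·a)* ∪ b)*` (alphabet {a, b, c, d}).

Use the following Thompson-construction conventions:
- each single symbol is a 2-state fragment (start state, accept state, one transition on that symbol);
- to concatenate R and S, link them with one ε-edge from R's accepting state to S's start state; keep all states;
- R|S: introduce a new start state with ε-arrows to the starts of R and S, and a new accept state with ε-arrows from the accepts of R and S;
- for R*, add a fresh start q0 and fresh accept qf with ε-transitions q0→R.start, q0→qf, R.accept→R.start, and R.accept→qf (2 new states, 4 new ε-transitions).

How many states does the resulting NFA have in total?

Recursing over subexpressions:
Each of the 9 symbol leaves contributes a 2-state fragment.
  b·d·d → 6 states
  b* → 4 states
  b*·c → 6 states
  (b*·c)* → 8 states
  b·d·d ∪ (b*·c)* → 16 states
  c* → 4 states
  c*·a → 6 states
  (c*·a)* → 8 states
  (c*·a)* ∪ b → 12 states
  ((c*·a)* ∪ b)* → 14 states
  (b·d·d ∪ (b*·c)*)·b·((c*·a)* ∪ b)* → 32 states

32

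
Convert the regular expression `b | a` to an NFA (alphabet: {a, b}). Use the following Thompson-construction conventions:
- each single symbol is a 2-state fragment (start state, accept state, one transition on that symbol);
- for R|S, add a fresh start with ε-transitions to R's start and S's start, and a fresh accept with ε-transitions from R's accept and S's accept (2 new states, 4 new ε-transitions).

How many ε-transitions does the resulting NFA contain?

Per subexpression:
Each of the 2 symbol leaves contributes 0 ε-transitions.
  b | a → 4 ε-transitions

4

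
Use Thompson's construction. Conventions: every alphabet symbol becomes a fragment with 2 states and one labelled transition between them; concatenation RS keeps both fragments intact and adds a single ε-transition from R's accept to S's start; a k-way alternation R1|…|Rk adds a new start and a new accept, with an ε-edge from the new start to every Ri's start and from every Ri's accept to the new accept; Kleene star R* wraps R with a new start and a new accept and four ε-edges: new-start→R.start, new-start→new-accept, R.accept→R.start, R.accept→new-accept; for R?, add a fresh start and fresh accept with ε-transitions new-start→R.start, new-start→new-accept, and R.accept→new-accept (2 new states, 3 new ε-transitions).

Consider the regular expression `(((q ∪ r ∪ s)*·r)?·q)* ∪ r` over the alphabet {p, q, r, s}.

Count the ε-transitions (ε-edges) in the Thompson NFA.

Building bottom-up:
Each of the 6 symbol leaves contributes 0 ε-transitions.
  q ∪ r ∪ s = 6 ε-transitions
  (q ∪ r ∪ s)* = 10 ε-transitions
  (q ∪ r ∪ s)*·r = 11 ε-transitions
  ((q ∪ r ∪ s)*·r)? = 14 ε-transitions
  ((q ∪ r ∪ s)*·r)?·q = 15 ε-transitions
  (((q ∪ r ∪ s)*·r)?·q)* = 19 ε-transitions
  (((q ∪ r ∪ s)*·r)?·q)* ∪ r = 23 ε-transitions

23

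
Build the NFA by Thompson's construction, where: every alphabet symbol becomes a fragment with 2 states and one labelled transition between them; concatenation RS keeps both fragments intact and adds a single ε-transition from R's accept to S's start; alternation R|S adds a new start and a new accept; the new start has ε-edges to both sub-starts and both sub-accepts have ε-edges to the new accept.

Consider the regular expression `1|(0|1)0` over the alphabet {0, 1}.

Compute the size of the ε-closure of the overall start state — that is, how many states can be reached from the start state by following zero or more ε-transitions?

Work bottom-up. For each fragment F, track |ε-closure(F.start)| and whether F's accept lies in that closure (i.e. whether F accepts ε). A single-symbol fragment has closure size 1 and does not accept ε.
  0|1 → new start ε-reaches every alternative's start; none of them accept ε, so the new accept is not reached: C = 1 + 1 + 1 = 3
  (0|1)0 → same as the first factor's closure: C = 3
  1|(0|1)0 → new start ε-reaches every alternative's start; none of them accept ε, so the new accept is not reached: C = 1 + 1 + 3 = 5

5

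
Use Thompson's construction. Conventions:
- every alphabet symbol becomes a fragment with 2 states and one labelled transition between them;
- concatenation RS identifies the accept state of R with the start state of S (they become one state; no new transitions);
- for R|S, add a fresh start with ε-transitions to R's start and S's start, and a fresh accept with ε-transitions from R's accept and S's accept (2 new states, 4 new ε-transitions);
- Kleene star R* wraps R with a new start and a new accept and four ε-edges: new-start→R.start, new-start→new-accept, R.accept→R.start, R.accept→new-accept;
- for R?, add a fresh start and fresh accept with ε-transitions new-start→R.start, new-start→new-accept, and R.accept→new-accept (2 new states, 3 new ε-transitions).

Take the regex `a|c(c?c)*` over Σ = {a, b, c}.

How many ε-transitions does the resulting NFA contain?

Recursing over subexpressions:
Each of the 4 symbol leaves contributes 0 ε-transitions.
  c? → 3 ε-transitions
  c?c → 3 ε-transitions
  (c?c)* → 7 ε-transitions
  c(c?c)* → 7 ε-transitions
  a|c(c?c)* → 11 ε-transitions

11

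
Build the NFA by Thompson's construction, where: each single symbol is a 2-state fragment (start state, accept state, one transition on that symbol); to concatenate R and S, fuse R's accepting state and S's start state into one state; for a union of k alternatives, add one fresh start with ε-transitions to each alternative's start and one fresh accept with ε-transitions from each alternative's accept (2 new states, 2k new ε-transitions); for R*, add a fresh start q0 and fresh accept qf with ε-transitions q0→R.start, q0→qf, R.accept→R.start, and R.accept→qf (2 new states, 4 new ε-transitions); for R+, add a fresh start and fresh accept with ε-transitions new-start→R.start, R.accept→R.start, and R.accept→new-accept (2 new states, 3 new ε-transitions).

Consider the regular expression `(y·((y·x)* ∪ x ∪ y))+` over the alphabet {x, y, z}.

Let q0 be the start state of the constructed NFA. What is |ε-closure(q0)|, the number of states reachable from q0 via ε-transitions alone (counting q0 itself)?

Let C(F) = |ε-closure(F.start)| within fragment F, and note whether F accepts ε. Symbol fragments have C = 1 and do not accept ε. Then:
  y·x : same as the first factor's closure: C = 1
  (y·x)* : the star's fresh start ε-reaches both the body's start and the fresh accept: C = 2 + 1 = 3
  (y·x)* ∪ x ∪ y : new start ε-reaches every alternative's start; at least one alternative accepts ε, so the union's new accept is reached too: C = 1 + 3 + 1 + 1 + 1 = 7
  y·((y·x)* ∪ x ∪ y) : same as the first factor's closure: C = 1
  (y·((y·x)* ∪ x ∪ y))+ : new start ε-reaches only the body's start; the new accept needs a symbol first: C = 1 + 1 = 2

2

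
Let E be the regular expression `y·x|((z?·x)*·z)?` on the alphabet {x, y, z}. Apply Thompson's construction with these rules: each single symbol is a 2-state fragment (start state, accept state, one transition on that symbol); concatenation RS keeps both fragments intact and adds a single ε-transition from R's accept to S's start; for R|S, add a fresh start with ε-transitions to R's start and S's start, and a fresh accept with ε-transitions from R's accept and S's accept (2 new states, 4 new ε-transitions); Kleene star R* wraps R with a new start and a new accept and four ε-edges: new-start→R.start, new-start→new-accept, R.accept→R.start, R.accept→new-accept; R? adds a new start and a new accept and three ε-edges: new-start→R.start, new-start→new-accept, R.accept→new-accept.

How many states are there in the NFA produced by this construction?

Building bottom-up:
Each of the 5 symbol leaves contributes a 2-state fragment.
  y·x → 4 states
  z? → 4 states
  z?·x → 6 states
  (z?·x)* → 8 states
  (z?·x)*·z → 10 states
  ((z?·x)*·z)? → 12 states
  y·x|((z?·x)*·z)? → 18 states

18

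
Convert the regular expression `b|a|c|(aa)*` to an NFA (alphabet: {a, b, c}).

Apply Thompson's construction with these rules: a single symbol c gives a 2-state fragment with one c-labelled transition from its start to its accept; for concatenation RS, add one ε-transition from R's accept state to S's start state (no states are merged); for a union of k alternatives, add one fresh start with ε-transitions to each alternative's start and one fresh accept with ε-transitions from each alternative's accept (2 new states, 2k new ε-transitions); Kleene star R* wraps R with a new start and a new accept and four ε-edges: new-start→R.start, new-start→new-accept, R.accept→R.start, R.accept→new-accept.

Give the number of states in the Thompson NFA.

Bottom-up over the parse tree:
Each of the 5 symbol leaves contributes a 2-state fragment.
  aa = 4 states
  (aa)* = 6 states
  b|a|c|(aa)* = 14 states

14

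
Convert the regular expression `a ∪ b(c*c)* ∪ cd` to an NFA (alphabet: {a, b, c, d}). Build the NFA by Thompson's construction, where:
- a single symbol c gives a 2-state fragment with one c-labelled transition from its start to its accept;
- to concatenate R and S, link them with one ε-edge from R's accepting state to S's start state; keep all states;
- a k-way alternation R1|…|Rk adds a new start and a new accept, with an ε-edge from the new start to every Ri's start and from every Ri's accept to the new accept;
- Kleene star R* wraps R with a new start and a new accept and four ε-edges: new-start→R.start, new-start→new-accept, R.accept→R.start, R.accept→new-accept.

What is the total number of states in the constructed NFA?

18

Bottom-up over the parse tree:
Each of the 6 symbol leaves contributes a 2-state fragment.
  c* = 4 states
  c*c = 6 states
  (c*c)* = 8 states
  b(c*c)* = 10 states
  cd = 4 states
  a ∪ b(c*c)* ∪ cd = 18 states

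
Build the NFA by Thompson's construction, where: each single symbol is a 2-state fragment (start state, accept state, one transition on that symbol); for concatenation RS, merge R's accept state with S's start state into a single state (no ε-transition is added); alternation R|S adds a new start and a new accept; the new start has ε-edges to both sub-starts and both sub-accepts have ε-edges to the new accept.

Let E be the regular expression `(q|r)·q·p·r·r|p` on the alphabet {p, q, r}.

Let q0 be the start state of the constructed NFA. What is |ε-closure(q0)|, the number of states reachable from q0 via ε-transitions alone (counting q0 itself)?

5

Compute the ε-closure size of each fragment's start state recursively; a symbol fragment's start has no outgoing ε-edge, so its closure is just itself (size 1).
  q|r → new start ε-reaches every alternative's start; none of them accept ε, so the new accept is not reached: C = 1 + 1 + 1 = 3
  (q|r)·q·p·r·r → C equals the left operand's closure size = 3 (its accept is not ε-reachable, so the closure stops there)
  (q|r)·q·p·r·r|p → new start ε-reaches every alternative's start; none of them accept ε, so the new accept is not reached: C = 1 + 3 + 1 = 5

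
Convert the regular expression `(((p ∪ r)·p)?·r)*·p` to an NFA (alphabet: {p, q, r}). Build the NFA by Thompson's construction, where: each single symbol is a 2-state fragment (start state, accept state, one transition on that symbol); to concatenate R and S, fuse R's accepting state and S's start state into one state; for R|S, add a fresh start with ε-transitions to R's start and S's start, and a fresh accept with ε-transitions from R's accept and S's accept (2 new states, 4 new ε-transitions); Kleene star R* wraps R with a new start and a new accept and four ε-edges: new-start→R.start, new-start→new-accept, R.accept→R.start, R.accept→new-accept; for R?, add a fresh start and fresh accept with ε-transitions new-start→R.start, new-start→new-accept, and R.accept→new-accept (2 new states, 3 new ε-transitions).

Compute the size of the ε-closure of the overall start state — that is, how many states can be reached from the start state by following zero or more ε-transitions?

7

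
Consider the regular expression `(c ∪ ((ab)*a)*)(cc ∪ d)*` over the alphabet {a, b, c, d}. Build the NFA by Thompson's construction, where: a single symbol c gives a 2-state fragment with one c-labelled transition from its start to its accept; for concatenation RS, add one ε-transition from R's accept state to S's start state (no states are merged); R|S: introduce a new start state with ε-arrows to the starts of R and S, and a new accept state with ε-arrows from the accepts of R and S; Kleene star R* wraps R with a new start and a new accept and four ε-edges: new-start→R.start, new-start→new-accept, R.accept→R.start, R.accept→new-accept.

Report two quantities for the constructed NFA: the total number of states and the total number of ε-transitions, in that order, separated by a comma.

By structural recursion:
Each of the 7 symbol leaves contributes 2 states and 0 ε-transitions.
  ab : 4 states, 1 ε-transition
  (ab)* : 6 states, 5 ε-transitions
  (ab)*a : 8 states, 6 ε-transitions
  ((ab)*a)* : 10 states, 10 ε-transitions
  c ∪ ((ab)*a)* : 14 states, 14 ε-transitions
  cc : 4 states, 1 ε-transition
  cc ∪ d : 8 states, 5 ε-transitions
  (cc ∪ d)* : 10 states, 9 ε-transitions
  (c ∪ ((ab)*a)*)(cc ∪ d)* : 24 states, 24 ε-transitions

24, 24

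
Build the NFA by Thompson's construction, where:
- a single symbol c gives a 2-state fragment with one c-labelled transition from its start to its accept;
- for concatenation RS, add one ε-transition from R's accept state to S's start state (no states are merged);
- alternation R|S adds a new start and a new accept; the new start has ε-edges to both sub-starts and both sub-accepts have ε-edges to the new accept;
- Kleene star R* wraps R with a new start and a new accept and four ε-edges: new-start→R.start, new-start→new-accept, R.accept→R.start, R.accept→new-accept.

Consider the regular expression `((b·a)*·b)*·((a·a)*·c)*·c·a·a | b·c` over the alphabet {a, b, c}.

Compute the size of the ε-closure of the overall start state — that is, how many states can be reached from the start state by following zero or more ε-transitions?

Let C(F) = |ε-closure(F.start)| within fragment F, and note whether F accepts ε. Symbol fragments have C = 1 and do not accept ε. Then:
  b·a — C equals the left operand's closure size = 1 (its accept is not ε-reachable, so the closure stops there)
  (b·a)* — the star's fresh start ε-reaches both the body's start and the fresh accept: C = 2 + 1 = 3
  (b·a)*·b — the left operand accepts ε, so the closure extends into the next operand (via the concat ε-link); C = 3 + 1 = 4
  ((b·a)*·b)* — C = 1 (new start) + 4 (body) + 1 (new accept) = 6
  a·a — same as the first factor's closure: C = 1
  (a·a)* — C = 1 (new start) + 1 (body) + 1 (new accept) = 3
  (a·a)*·c — the left operand accepts ε, so the closure extends into the next operand (via the concat ε-link); C = 3 + 1 = 4
  ((a·a)*·c)* — C = 1 (new start) + 4 (body) + 1 (new accept) = 6
  ((b·a)*·b)*·((a·a)*·c)*·c·a·a — C = 6 + 6 + 1 = 13 (closure spills across the concat boundary because the left factor accepts ε)
  b·c — C equals the left operand's closure size = 1 (its accept is not ε-reachable, so the closure stops there)
  ((b·a)*·b)*·((a·a)*·c)*·c·a·a | b·c — new start ε-reaches every alternative's start; none of them accept ε, so the new accept is not reached: C = 1 + 13 + 1 = 15

15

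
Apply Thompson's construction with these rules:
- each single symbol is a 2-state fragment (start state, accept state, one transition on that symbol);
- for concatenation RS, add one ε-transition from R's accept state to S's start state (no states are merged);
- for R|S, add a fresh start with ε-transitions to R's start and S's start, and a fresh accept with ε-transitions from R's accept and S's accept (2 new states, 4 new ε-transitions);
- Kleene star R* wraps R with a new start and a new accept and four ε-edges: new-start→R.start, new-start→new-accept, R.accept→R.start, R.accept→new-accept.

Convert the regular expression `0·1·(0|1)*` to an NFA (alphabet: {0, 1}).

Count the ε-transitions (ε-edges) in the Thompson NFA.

By structural recursion:
Each of the 4 symbol leaves contributes 0 ε-transitions.
  0|1 = 4 ε-transitions
  (0|1)* = 8 ε-transitions
  0·1·(0|1)* = 10 ε-transitions

10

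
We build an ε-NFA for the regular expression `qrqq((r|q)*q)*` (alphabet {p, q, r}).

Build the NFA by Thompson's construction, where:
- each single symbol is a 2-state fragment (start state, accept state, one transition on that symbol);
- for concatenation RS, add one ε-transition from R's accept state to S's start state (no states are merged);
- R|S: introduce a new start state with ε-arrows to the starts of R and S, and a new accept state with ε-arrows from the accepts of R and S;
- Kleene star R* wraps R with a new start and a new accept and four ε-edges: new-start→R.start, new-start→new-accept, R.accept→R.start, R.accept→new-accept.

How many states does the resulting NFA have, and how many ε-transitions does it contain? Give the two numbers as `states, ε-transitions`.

Bottom-up over the parse tree:
Each of the 7 symbol leaves contributes 2 states and 0 ε-transitions.
  r|q → 6 states, 4 ε-transitions
  (r|q)* → 8 states, 8 ε-transitions
  (r|q)*q → 10 states, 9 ε-transitions
  ((r|q)*q)* → 12 states, 13 ε-transitions
  qrqq((r|q)*q)* → 20 states, 17 ε-transitions

20, 17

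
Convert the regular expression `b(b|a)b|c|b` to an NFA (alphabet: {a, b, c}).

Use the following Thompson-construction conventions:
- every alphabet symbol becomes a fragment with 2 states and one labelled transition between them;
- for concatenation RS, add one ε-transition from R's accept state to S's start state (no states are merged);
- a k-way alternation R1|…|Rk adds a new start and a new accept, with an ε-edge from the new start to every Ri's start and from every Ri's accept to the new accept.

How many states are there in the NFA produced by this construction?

16

By structural recursion:
Each of the 6 symbol leaves contributes a 2-state fragment.
  b|a = 6 states
  b(b|a)b = 10 states
  b(b|a)b|c|b = 16 states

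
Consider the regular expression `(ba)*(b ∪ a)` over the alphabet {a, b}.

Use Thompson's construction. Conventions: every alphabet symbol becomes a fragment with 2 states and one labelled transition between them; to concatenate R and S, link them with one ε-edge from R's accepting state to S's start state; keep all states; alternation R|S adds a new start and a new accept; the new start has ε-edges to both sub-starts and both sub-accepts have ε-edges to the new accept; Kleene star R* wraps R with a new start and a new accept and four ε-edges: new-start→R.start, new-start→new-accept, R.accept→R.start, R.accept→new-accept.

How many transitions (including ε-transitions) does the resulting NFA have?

Per subexpression:
Each of the 4 symbol leaves contributes 1 transition (1 symbol, 0 ε).
  ba — 3 transitions (2 symbol, 1 ε)
  (ba)* — 7 transitions (2 symbol, 5 ε)
  b ∪ a — 6 transitions (2 symbol, 4 ε)
  (ba)*(b ∪ a) — 14 transitions (4 symbol, 10 ε)

14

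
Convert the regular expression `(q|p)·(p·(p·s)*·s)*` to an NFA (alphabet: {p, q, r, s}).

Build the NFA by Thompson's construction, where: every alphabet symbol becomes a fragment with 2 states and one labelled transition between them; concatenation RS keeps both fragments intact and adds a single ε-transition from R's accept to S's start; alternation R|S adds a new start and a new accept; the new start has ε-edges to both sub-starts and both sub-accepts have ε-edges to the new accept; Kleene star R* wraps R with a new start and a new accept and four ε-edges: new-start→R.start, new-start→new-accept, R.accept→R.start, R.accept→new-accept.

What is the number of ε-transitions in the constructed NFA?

16

Building bottom-up:
Each of the 6 symbol leaves contributes 0 ε-transitions.
  q|p = 4 ε-transitions
  p·s = 1 ε-transition
  (p·s)* = 5 ε-transitions
  p·(p·s)*·s = 7 ε-transitions
  (p·(p·s)*·s)* = 11 ε-transitions
  (q|p)·(p·(p·s)*·s)* = 16 ε-transitions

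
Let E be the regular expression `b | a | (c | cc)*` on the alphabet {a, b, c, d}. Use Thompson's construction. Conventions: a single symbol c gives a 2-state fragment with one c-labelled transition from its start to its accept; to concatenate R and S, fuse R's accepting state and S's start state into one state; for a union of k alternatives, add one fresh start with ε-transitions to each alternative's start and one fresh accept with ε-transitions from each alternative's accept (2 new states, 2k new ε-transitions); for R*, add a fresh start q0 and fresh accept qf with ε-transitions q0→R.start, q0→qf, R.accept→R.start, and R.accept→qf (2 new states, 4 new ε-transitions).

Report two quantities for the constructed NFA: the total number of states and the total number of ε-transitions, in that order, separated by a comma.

15, 14

By structural recursion:
Each of the 5 symbol leaves contributes 2 states and 0 ε-transitions.
  cc = 3 states, 0 ε-transitions
  c | cc = 7 states, 4 ε-transitions
  (c | cc)* = 9 states, 8 ε-transitions
  b | a | (c | cc)* = 15 states, 14 ε-transitions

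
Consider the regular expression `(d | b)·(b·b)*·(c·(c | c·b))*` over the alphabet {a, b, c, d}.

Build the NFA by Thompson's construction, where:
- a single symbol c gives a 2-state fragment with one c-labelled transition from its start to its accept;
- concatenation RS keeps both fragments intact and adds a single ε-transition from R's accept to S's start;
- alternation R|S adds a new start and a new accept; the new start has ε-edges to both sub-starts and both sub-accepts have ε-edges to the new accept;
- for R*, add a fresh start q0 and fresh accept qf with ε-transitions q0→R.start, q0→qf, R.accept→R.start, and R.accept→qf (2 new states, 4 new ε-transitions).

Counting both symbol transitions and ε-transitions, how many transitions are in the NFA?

29

Bottom-up over the parse tree:
Each of the 8 symbol leaves contributes 1 transition (1 symbol, 0 ε).
  d | b → 6 transitions (2 symbol, 4 ε)
  b·b → 3 transitions (2 symbol, 1 ε)
  (b·b)* → 7 transitions (2 symbol, 5 ε)
  c·b → 3 transitions (2 symbol, 1 ε)
  c | c·b → 8 transitions (3 symbol, 5 ε)
  c·(c | c·b) → 10 transitions (4 symbol, 6 ε)
  (c·(c | c·b))* → 14 transitions (4 symbol, 10 ε)
  (d | b)·(b·b)*·(c·(c | c·b))* → 29 transitions (8 symbol, 21 ε)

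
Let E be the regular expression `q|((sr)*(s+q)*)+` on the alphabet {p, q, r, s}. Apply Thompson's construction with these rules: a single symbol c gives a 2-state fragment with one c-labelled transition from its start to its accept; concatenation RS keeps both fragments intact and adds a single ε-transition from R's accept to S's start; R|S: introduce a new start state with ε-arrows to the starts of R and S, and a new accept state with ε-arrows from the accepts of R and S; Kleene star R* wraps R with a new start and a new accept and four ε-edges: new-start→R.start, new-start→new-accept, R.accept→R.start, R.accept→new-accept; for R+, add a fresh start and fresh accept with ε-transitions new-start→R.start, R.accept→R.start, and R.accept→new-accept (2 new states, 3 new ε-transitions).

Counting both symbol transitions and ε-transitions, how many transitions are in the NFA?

26

By structural recursion:
Each of the 5 symbol leaves contributes 1 transition (1 symbol, 0 ε).
  sr = 3 transitions (2 symbol, 1 ε)
  (sr)* = 7 transitions (2 symbol, 5 ε)
  s+ = 4 transitions (1 symbol, 3 ε)
  s+q = 6 transitions (2 symbol, 4 ε)
  (s+q)* = 10 transitions (2 symbol, 8 ε)
  (sr)*(s+q)* = 18 transitions (4 symbol, 14 ε)
  ((sr)*(s+q)*)+ = 21 transitions (4 symbol, 17 ε)
  q|((sr)*(s+q)*)+ = 26 transitions (5 symbol, 21 ε)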